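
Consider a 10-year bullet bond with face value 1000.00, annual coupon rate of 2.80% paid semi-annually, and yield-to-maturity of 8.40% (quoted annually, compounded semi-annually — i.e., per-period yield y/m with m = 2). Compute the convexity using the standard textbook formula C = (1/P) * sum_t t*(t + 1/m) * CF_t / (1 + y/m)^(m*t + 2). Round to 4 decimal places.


Answer: Convexity = 76.4241

Derivation:
Coupon per period c = face * coupon_rate / m = 14.000000
Periods per year m = 2; per-period yield y/m = 0.042000
Number of cashflows N = 20
Cashflows (t years, CF_t, discount factor 1/(1+y/m)^(m*t), PV):
  t = 0.5000: CF_t = 14.000000, DF = 0.959693, PV = 13.435701
  t = 1.0000: CF_t = 14.000000, DF = 0.921010, PV = 12.894146
  t = 1.5000: CF_t = 14.000000, DF = 0.883887, PV = 12.374421
  t = 2.0000: CF_t = 14.000000, DF = 0.848260, PV = 11.875644
  t = 2.5000: CF_t = 14.000000, DF = 0.814069, PV = 11.396971
  t = 3.0000: CF_t = 14.000000, DF = 0.781257, PV = 10.937592
  t = 3.5000: CF_t = 14.000000, DF = 0.749766, PV = 10.496729
  t = 4.0000: CF_t = 14.000000, DF = 0.719545, PV = 10.073637
  t = 4.5000: CF_t = 14.000000, DF = 0.690543, PV = 9.667598
  t = 5.0000: CF_t = 14.000000, DF = 0.662709, PV = 9.277925
  t = 5.5000: CF_t = 14.000000, DF = 0.635997, PV = 8.903958
  t = 6.0000: CF_t = 14.000000, DF = 0.610362, PV = 8.545066
  t = 6.5000: CF_t = 14.000000, DF = 0.585760, PV = 8.200639
  t = 7.0000: CF_t = 14.000000, DF = 0.562150, PV = 7.870095
  t = 7.5000: CF_t = 14.000000, DF = 0.539491, PV = 7.552874
  t = 8.0000: CF_t = 14.000000, DF = 0.517746, PV = 7.248440
  t = 8.5000: CF_t = 14.000000, DF = 0.496877, PV = 6.956276
  t = 9.0000: CF_t = 14.000000, DF = 0.476849, PV = 6.675889
  t = 9.5000: CF_t = 14.000000, DF = 0.457629, PV = 6.406803
  t = 10.0000: CF_t = 1014.000000, DF = 0.439183, PV = 445.331664
Price P = sum_t PV_t = 626.122067
Convexity numerator sum_t t*(t + 1/m) * CF_t / (1+y/m)^(m*t + 2):
  t = 0.5000: term = 6.187210
  t = 1.0000: term = 17.813466
  t = 1.5000: term = 34.190913
  t = 2.0000: term = 54.687960
  t = 2.5000: term = 78.725471
  t = 3.0000: term = 105.773185
  t = 3.5000: term = 135.346366
  t = 4.0000: term = 167.002646
  t = 4.5000: term = 200.339066
  t = 5.0000: term = 234.989308
  t = 5.5000: term = 270.621084
  t = 6.0000: term = 306.933702
  t = 6.5000: term = 343.655776
  t = 7.0000: term = 380.543086
  t = 7.5000: term = 417.376568
  t = 8.0000: term = 453.960439
  t = 8.5000: term = 490.120435
  t = 9.0000: term = 525.702172
  t = 9.5000: term = 560.569601
  t = 10.0000: term = 43066.287654
Convexity = (1/P) * sum = 47850.826108 / 626.122067 = 76.424117


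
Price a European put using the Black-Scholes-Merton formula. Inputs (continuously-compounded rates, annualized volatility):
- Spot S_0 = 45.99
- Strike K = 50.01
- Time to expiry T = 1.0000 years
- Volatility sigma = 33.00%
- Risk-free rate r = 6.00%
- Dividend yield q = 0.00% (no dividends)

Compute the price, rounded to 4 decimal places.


Answer: Price = 6.6694

Derivation:
d1 = (ln(S/K) + (r - q + 0.5*sigma^2) * T) / (sigma * sqrt(T)) = 0.09288181
d2 = d1 - sigma * sqrt(T) = -0.23711819
exp(-rT) = 0.94176453; exp(-qT) = 1.00000000
P = K * exp(-rT) * N(-d2) - S_0 * exp(-qT) * N(-d1)
N(-d1) = 0.46299873; N(-d2) = 0.59371745
P = 50.0100 * 0.94176453 * 0.59371745 - 45.9900 * 1.00000000 * 0.46299873 = 6.6694


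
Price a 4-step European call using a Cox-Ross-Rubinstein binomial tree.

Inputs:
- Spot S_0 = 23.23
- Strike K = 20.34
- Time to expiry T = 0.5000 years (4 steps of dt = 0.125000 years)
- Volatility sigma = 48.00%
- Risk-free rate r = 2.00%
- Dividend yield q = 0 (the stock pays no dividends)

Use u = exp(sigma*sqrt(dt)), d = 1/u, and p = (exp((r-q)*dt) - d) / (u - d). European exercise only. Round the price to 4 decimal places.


dt = T/N = 0.125000
u = exp(sigma*sqrt(dt)) = 1.184956; d = 1/u = 0.843913
p = (exp((r-q)*dt) - d) / (u - d) = 0.465015
Discount per step: exp(-r*dt) = 0.997503
Stock lattice S(k, i) with i counting down-moves:
  k=0: S(0,0) = 23.2300
  k=1: S(1,0) = 27.5265; S(1,1) = 19.6041
  k=2: S(2,0) = 32.6177; S(2,1) = 23.2300; S(2,2) = 16.5442
  k=3: S(3,0) = 38.6506; S(3,1) = 27.5265; S(3,2) = 19.6041; S(3,3) = 13.9618
  k=4: S(4,0) = 45.7992; S(4,1) = 32.6177; S(4,2) = 23.2300; S(4,3) = 16.5442; S(4,4) = 11.7826
Terminal payoffs V(N, i) = max(S_T - K, 0):
  V(4,0) = 25.459220; V(4,1) = 12.277723; V(4,2) = 2.890000; V(4,3) = 0.000000; V(4,4) = 0.000000
Backward induction: V(k, i) = exp(-r*dt) * [p * V(k+1, i) + (1-p) * V(k+1, i+1)].
  V(3,0) = exp(-r*dt) * [p*25.459220 + (1-p)*12.277723] = 18.361353
  V(3,1) = exp(-r*dt) * [p*12.277723 + (1-p)*2.890000] = 7.237314
  V(3,2) = exp(-r*dt) * [p*2.890000 + (1-p)*0.000000] = 1.340537
  V(3,3) = exp(-r*dt) * [p*0.000000 + (1-p)*0.000000] = 0.000000
  V(2,0) = exp(-r*dt) * [p*18.361353 + (1-p)*7.237314] = 12.379170
  V(2,1) = exp(-r*dt) * [p*7.237314 + (1-p)*1.340537] = 4.072432
  V(2,2) = exp(-r*dt) * [p*1.340537 + (1-p)*0.000000] = 0.621813
  V(1,0) = exp(-r*dt) * [p*12.379170 + (1-p)*4.072432] = 7.915374
  V(1,1) = exp(-r*dt) * [p*4.072432 + (1-p)*0.621813] = 2.220842
  V(0,0) = exp(-r*dt) * [p*7.915374 + (1-p)*2.220842] = 4.856727

Answer: Price = V(0,0) = 4.8567


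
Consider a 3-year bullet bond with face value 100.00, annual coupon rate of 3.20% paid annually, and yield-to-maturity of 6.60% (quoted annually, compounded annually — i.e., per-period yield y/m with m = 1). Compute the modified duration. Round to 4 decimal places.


Coupon per period c = face * coupon_rate / m = 3.200000
Periods per year m = 1; per-period yield y/m = 0.066000
Number of cashflows N = 3
Cashflows (t years, CF_t, discount factor 1/(1+y/m)^(m*t), PV):
  t = 1.0000: CF_t = 3.200000, DF = 0.938086, PV = 3.001876
  t = 2.0000: CF_t = 3.200000, DF = 0.880006, PV = 2.816019
  t = 3.0000: CF_t = 103.200000, DF = 0.825521, PV = 85.193818
Price P = sum_t PV_t = 91.011713
First compute Macaulay numerator sum_t t * PV_t:
  t * PV_t at t = 1.0000: 3.001876
  t * PV_t at t = 2.0000: 5.632038
  t * PV_t at t = 3.0000: 255.581455
Macaulay duration D = 264.215369 / 91.011713 = 2.903092
Modified duration = D / (1 + y/m) = 2.903092 / (1 + 0.066000) = 2.723351

Answer: Modified duration = 2.7234


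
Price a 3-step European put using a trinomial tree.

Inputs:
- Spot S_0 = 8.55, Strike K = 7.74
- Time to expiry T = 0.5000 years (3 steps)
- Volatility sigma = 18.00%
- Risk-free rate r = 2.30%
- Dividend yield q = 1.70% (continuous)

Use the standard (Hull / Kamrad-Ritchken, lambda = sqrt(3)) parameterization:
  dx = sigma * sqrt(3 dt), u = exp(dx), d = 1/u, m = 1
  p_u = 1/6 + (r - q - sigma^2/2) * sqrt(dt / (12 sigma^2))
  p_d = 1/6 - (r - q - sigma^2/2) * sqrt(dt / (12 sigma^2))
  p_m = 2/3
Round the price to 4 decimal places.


dt = T/N = 0.166667; dx = sigma*sqrt(3*dt) = 0.127279
u = exp(dx) = 1.135734; d = 1/u = 0.880488
p_u = 0.159988, p_m = 0.666667, p_d = 0.173345
Discount per step: exp(-r*dt) = 0.996174
Stock lattice S(k, j) with j the centered position index:
  k=0: S(0,+0) = 8.5500
  k=1: S(1,-1) = 7.5282; S(1,+0) = 8.5500; S(1,+1) = 9.7105
  k=2: S(2,-2) = 6.6285; S(2,-1) = 7.5282; S(2,+0) = 8.5500; S(2,+1) = 9.7105; S(2,+2) = 11.0286
  k=3: S(3,-3) = 5.8363; S(3,-2) = 6.6285; S(3,-1) = 7.5282; S(3,+0) = 8.5500; S(3,+1) = 9.7105; S(3,+2) = 11.0286; S(3,+3) = 12.5255
Terminal payoffs V(N, j) = max(K - S_T, 0):
  V(3,-3) = 1.903720; V(3,-2) = 1.111538; V(3,-1) = 0.211829; V(3,+0) = 0.000000; V(3,+1) = 0.000000; V(3,+2) = 0.000000; V(3,+3) = 0.000000
Backward induction: V(k, j) = exp(-r*dt) * [p_u * V(k+1, j+1) + p_m * V(k+1, j) + p_d * V(k+1, j-1)]
  V(2,-2) = exp(-r*dt) * [p_u*0.211829 + p_m*1.111538 + p_d*1.903720] = 1.100688
  V(2,-1) = exp(-r*dt) * [p_u*0.000000 + p_m*0.211829 + p_d*1.111538] = 0.332622
  V(2,+0) = exp(-r*dt) * [p_u*0.000000 + p_m*0.000000 + p_d*0.211829] = 0.036579
  V(2,+1) = exp(-r*dt) * [p_u*0.000000 + p_m*0.000000 + p_d*0.000000] = 0.000000
  V(2,+2) = exp(-r*dt) * [p_u*0.000000 + p_m*0.000000 + p_d*0.000000] = 0.000000
  V(1,-1) = exp(-r*dt) * [p_u*0.036579 + p_m*0.332622 + p_d*1.100688] = 0.416798
  V(1,+0) = exp(-r*dt) * [p_u*0.000000 + p_m*0.036579 + p_d*0.332622] = 0.081730
  V(1,+1) = exp(-r*dt) * [p_u*0.000000 + p_m*0.000000 + p_d*0.036579] = 0.006317
  V(0,+0) = exp(-r*dt) * [p_u*0.006317 + p_m*0.081730 + p_d*0.416798] = 0.127258

Answer: Price = V(0,0) = 0.1273


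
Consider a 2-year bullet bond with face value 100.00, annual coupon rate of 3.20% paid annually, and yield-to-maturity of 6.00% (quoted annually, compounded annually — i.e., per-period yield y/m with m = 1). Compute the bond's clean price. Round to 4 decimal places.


Answer: Price = 94.8665

Derivation:
Coupon per period c = face * coupon_rate / m = 3.200000
Periods per year m = 1; per-period yield y/m = 0.060000
Number of cashflows N = 2
Cashflows (t years, CF_t, discount factor 1/(1+y/m)^(m*t), PV):
  t = 1.0000: CF_t = 3.200000, DF = 0.943396, PV = 3.018868
  t = 2.0000: CF_t = 103.200000, DF = 0.889996, PV = 91.847633
Price P = sum_t PV_t = 94.866501


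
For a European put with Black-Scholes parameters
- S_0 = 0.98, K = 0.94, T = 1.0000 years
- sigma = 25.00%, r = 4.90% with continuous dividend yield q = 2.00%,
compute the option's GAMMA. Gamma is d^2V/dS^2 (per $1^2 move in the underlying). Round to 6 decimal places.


d1 = 0.4076907856; d2 = 0.1576907856
phi(d1) = 0.3671281088; exp(-qT) = 0.9801986733; exp(-rT) = 0.9521811297
Gamma = exp(-qT) * phi(d1) / (S * sigma * sqrt(T)) = 0.9801986733 * 0.3671281088 / (0.9800 * 0.2500 * 1.0000000000) = 1.468810

Answer: Gamma = 1.468810


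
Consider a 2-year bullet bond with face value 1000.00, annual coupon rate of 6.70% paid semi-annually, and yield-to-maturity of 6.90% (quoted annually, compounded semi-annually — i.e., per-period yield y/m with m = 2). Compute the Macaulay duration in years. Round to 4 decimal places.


Answer: Macaulay duration = 1.9046 years

Derivation:
Coupon per period c = face * coupon_rate / m = 33.500000
Periods per year m = 2; per-period yield y/m = 0.034500
Number of cashflows N = 4
Cashflows (t years, CF_t, discount factor 1/(1+y/m)^(m*t), PV):
  t = 0.5000: CF_t = 33.500000, DF = 0.966651, PV = 32.382794
  t = 1.0000: CF_t = 33.500000, DF = 0.934413, PV = 31.302845
  t = 1.5000: CF_t = 33.500000, DF = 0.903251, PV = 30.258913
  t = 2.0000: CF_t = 1033.500000, DF = 0.873128, PV = 902.378005
Price P = sum_t PV_t = 996.322557
Macaulay numerator sum_t t * PV_t:
  t * PV_t at t = 0.5000: 16.191397
  t * PV_t at t = 1.0000: 31.302845
  t * PV_t at t = 1.5000: 45.388369
  t * PV_t at t = 2.0000: 1804.756010
Macaulay duration D = (sum_t t * PV_t) / P = 1897.638621 / 996.322557 = 1.904643


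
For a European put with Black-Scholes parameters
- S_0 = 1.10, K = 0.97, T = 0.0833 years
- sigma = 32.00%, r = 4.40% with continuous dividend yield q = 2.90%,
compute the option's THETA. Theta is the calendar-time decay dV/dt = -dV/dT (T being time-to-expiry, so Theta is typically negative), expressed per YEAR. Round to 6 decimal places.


Answer: Theta = -0.086927

Derivation:
d1 = 1.4214736589; d2 = 1.3291160929
phi(d1) = 0.1452596839; exp(-qT) = 0.9975872155; exp(-rT) = 0.9963415086
Theta = -S*exp(-qT)*phi(d1)*sigma/(2*sqrt(T)) + r*K*exp(-rT)*N(-d2) - q*S*exp(-qT)*N(-d1)
N(-d1) = 0.0775895530; N(-d2) = 0.0919048359; sqrt(T) = 0.2886173938
Term 1 = -1.1000 * 0.9975872155 * 0.1452596839 * 0.3200 / (2 * 0.2886173938) = -0.0883661913
Term 2 = 0.0440 * 0.9700 * 0.9963415086 * 0.0919048359 = 0.0039081480
Term 3 = -0.0290 * 1.1000 * 0.9975872155 * 0.0775895530 = -0.0024691348
Theta = -0.0883661913 + (0.0039081480) + (-0.0024691348) = -0.086927


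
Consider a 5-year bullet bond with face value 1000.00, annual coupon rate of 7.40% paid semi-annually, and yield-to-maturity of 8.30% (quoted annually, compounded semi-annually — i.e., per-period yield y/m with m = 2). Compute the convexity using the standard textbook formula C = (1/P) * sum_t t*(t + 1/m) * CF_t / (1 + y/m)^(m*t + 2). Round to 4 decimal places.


Coupon per period c = face * coupon_rate / m = 37.000000
Periods per year m = 2; per-period yield y/m = 0.041500
Number of cashflows N = 10
Cashflows (t years, CF_t, discount factor 1/(1+y/m)^(m*t), PV):
  t = 0.5000: CF_t = 37.000000, DF = 0.960154, PV = 35.525684
  t = 1.0000: CF_t = 37.000000, DF = 0.921895, PV = 34.110114
  t = 1.5000: CF_t = 37.000000, DF = 0.885161, PV = 32.750950
  t = 2.0000: CF_t = 37.000000, DF = 0.849890, PV = 31.445943
  t = 2.5000: CF_t = 37.000000, DF = 0.816025, PV = 30.192936
  t = 3.0000: CF_t = 37.000000, DF = 0.783510, PV = 28.989857
  t = 3.5000: CF_t = 37.000000, DF = 0.752290, PV = 27.834717
  t = 4.0000: CF_t = 37.000000, DF = 0.722314, PV = 26.725604
  t = 4.5000: CF_t = 37.000000, DF = 0.693532, PV = 25.660686
  t = 5.0000: CF_t = 1037.000000, DF = 0.665897, PV = 690.535505
Price P = sum_t PV_t = 963.771997
Convexity numerator sum_t t*(t + 1/m) * CF_t / (1+y/m)^(m*t + 2):
  t = 0.5000: term = 16.375475
  t = 1.0000: term = 47.168915
  t = 1.5000: term = 90.578809
  t = 2.0000: term = 144.949287
  t = 2.5000: term = 208.760375
  t = 3.0000: term = 280.618842
  t = 3.5000: term = 359.249598
  t = 4.0000: term = 443.487605
  t = 4.5000: term = 532.270289
  t = 5.0000: term = 17506.533486
Convexity = (1/P) * sum = 19629.992681 / 963.771997 = 20.367880

Answer: Convexity = 20.3679


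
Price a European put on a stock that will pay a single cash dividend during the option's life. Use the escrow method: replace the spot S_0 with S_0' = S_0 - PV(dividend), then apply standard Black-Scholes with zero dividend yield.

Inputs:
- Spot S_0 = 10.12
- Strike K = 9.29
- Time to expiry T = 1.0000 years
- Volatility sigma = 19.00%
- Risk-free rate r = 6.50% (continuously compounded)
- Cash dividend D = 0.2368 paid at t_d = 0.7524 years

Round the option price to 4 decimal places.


PV(D) = D * exp(-r * t_d) = 0.2368 * 0.95227064 = 0.22549769
S_0' = S_0 - PV(D) = 10.1200 - 0.22549769 = 9.89450231
d1 = (ln(S_0'/K) + (r + sigma^2/2)*T) / (sigma*sqrt(T)) = 0.76889857
d2 = d1 - sigma*sqrt(T) = 0.57889857
exp(-rT) = 0.93706746
N(-d1) = 0.22097676; N(-d2) = 0.28132881
P = K * exp(-rT) * N(-d2) - S_0' * N(-d1) = 9.2900 * 0.93706746 * 0.28132881 - 9.89450231 * 0.22097676 = 0.2626

Answer: Price = 0.2626


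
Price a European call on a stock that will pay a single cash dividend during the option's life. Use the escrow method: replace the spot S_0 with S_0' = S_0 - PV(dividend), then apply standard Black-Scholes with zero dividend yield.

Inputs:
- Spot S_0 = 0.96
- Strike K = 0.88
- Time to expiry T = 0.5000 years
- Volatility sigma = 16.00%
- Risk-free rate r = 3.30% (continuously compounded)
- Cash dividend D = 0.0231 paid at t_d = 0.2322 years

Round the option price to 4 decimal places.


Answer: Price = 0.0860

Derivation:
PV(D) = D * exp(-r * t_d) = 0.0231 * 0.99236668 = 0.02292367
S_0' = S_0 - PV(D) = 0.9600 - 0.02292367 = 0.93707633
d1 = (ln(S_0'/K) + (r + sigma^2/2)*T) / (sigma*sqrt(T)) = 0.75786673
d2 = d1 - sigma*sqrt(T) = 0.64472965
exp(-rT) = 0.98363538
N(d1) = 0.77573462; N(d2) = 0.74044880
C = S_0' * N(d1) - K * exp(-rT) * N(d2) = 0.93707633 * 0.77573462 - 0.8800 * 0.98363538 * 0.74044880 = 0.0860


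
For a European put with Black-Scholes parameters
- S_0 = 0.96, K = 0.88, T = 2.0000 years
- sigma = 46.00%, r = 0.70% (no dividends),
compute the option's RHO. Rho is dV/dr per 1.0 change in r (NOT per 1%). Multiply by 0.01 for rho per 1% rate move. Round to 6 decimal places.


d1 = 0.4805426621; d2 = -0.1699955766
phi(d1) = 0.3554398799; exp(-qT) = 1.0000000000; exp(-rT) = 0.9860975443
N(-d2) = 0.5674931923
Rho = -K*T*exp(-rT)*N(-d2) = -0.8800 * 2.0000 * 0.9860975443 * 0.5674931923 = -0.984902

Answer: Rho = -0.984902


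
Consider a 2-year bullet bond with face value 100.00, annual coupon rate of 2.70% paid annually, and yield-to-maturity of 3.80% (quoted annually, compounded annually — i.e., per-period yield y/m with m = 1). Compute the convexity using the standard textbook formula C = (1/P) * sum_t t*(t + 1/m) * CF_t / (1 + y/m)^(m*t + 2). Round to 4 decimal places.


Coupon per period c = face * coupon_rate / m = 2.700000
Periods per year m = 1; per-period yield y/m = 0.038000
Number of cashflows N = 2
Cashflows (t years, CF_t, discount factor 1/(1+y/m)^(m*t), PV):
  t = 1.0000: CF_t = 2.700000, DF = 0.963391, PV = 2.601156
  t = 2.0000: CF_t = 102.700000, DF = 0.928122, PV = 95.318179
Price P = sum_t PV_t = 97.919335
Convexity numerator sum_t t*(t + 1/m) * CF_t / (1+y/m)^(m*t + 2):
  t = 1.0000: term = 4.828383
  t = 2.0000: term = 530.801669
Convexity = (1/P) * sum = 535.630052 / 97.919335 = 5.470115

Answer: Convexity = 5.4701


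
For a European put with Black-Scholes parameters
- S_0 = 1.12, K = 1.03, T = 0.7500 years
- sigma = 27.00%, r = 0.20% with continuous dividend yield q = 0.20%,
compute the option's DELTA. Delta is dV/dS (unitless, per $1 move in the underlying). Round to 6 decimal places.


Answer: Delta = -0.316857

Derivation:
d1 = 0.4751694631; d2 = 0.2413426041
phi(d1) = 0.3563536856; exp(-qT) = 0.9985011244; exp(-rT) = 0.9985011244
N(-d1) = 0.3173330954
Delta = -exp(-qT) * N(-d1) = -0.9985011244 * 0.3173330954 = -0.316857


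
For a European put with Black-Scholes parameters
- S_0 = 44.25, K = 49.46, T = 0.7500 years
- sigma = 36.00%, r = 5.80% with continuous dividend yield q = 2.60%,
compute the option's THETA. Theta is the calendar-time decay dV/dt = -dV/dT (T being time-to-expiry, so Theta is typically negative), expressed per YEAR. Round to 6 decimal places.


d1 = -0.1241588246; d2 = -0.4359279700
phi(d1) = 0.3958791702; exp(-qT) = 0.9806888952; exp(-rT) = 0.9574325541
Theta = -S*exp(-qT)*phi(d1)*sigma/(2*sqrt(T)) + r*K*exp(-rT)*N(-d2) - q*S*exp(-qT)*N(-d1)
N(-d1) = 0.5494052384; N(-d2) = 0.6685555045; sqrt(T) = 0.8660254038
Term 1 = -44.2500 * 0.9806888952 * 0.3958791702 * 0.3600 / (2 * 0.8660254038) = -3.5706645950
Term 2 = 0.0580 * 49.4600 * 0.9574325541 * 0.6685555045 = 1.8362329004
Term 3 = -0.0260 * 44.2500 * 0.9806888952 * 0.5494052384 = -0.6198843565
Theta = -3.5706645950 + (1.8362329004) + (-0.6198843565) = -2.354316

Answer: Theta = -2.354316


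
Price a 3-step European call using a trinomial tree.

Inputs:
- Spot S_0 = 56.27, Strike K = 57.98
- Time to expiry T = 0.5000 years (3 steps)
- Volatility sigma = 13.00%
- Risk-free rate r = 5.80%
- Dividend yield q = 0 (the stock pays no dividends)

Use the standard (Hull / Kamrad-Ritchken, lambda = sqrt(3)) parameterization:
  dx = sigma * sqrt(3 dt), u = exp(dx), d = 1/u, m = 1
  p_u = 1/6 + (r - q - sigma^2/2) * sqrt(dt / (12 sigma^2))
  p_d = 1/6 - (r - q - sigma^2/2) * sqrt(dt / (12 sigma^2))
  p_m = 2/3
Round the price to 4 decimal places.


Answer: Price = V(0,0) = 2.0628

Derivation:
dt = T/N = 0.166667; dx = sigma*sqrt(3*dt) = 0.091924
u = exp(dx) = 1.096281; d = 1/u = 0.912175
p_u = 0.211586, p_m = 0.666667, p_d = 0.121747
Discount per step: exp(-r*dt) = 0.990380
Stock lattice S(k, j) with j the centered position index:
  k=0: S(0,+0) = 56.2700
  k=1: S(1,-1) = 51.3281; S(1,+0) = 56.2700; S(1,+1) = 61.6878
  k=2: S(2,-2) = 46.8202; S(2,-1) = 51.3281; S(2,+0) = 56.2700; S(2,+1) = 61.6878; S(2,+2) = 67.6271
  k=3: S(3,-3) = 42.7082; S(3,-2) = 46.8202; S(3,-1) = 51.3281; S(3,+0) = 56.2700; S(3,+1) = 61.6878; S(3,+2) = 67.6271; S(3,+3) = 74.1384
Terminal payoffs V(N, j) = max(S_T - K, 0):
  V(3,-3) = 0.000000; V(3,-2) = 0.000000; V(3,-1) = 0.000000; V(3,+0) = 0.000000; V(3,+1) = 3.707753; V(3,+2) = 9.647134; V(3,+3) = 16.158367
Backward induction: V(k, j) = exp(-r*dt) * [p_u * V(k+1, j+1) + p_m * V(k+1, j) + p_d * V(k+1, j-1)]
  V(2,-2) = exp(-r*dt) * [p_u*0.000000 + p_m*0.000000 + p_d*0.000000] = 0.000000
  V(2,-1) = exp(-r*dt) * [p_u*0.000000 + p_m*0.000000 + p_d*0.000000] = 0.000000
  V(2,+0) = exp(-r*dt) * [p_u*3.707753 + p_m*0.000000 + p_d*0.000000] = 0.776962
  V(2,+1) = exp(-r*dt) * [p_u*9.647134 + p_m*3.707753 + p_d*0.000000] = 4.469619
  V(2,+2) = exp(-r*dt) * [p_u*16.158367 + p_m*9.647134 + p_d*3.707753] = 10.202614
  V(1,-1) = exp(-r*dt) * [p_u*0.776962 + p_m*0.000000 + p_d*0.000000] = 0.162813
  V(1,+0) = exp(-r*dt) * [p_u*4.469619 + p_m*0.776962 + p_d*0.000000] = 1.449603
  V(1,+1) = exp(-r*dt) * [p_u*10.202614 + p_m*4.469619 + p_d*0.776962] = 5.182727
  V(0,+0) = exp(-r*dt) * [p_u*5.182727 + p_m*1.449603 + p_d*0.162813] = 2.062780


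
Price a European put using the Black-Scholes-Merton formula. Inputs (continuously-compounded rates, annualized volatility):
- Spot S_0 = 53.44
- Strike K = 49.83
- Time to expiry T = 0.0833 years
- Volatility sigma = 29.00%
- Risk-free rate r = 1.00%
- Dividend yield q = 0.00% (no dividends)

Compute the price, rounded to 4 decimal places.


d1 = (ln(S/K) + (r - q + 0.5*sigma^2) * T) / (sigma * sqrt(T)) = 0.88744242
d2 = d1 - sigma * sqrt(T) = 0.80374337
exp(-rT) = 0.99916735; exp(-qT) = 1.00000000
P = K * exp(-rT) * N(-d2) - S_0 * exp(-qT) * N(-d1)
N(-d1) = 0.18742038; N(-d2) = 0.21077260
P = 49.8300 * 0.99916735 * 0.21077260 - 53.4400 * 1.00000000 * 0.18742038 = 0.4783

Answer: Price = 0.4783


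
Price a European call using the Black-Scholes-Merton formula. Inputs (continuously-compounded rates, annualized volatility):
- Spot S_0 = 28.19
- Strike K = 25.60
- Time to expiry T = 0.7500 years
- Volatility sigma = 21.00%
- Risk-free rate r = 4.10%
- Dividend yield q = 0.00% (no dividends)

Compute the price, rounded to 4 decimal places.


d1 = (ln(S/K) + (r - q + 0.5*sigma^2) * T) / (sigma * sqrt(T)) = 0.78993863
d2 = d1 - sigma * sqrt(T) = 0.60807330
exp(-rT) = 0.96971797; exp(-qT) = 1.00000000
C = S_0 * exp(-qT) * N(d1) - K * exp(-rT) * N(d2)
N(d1) = 0.78521820; N(d2) = 0.72843057
C = 28.1900 * 1.00000000 * 0.78521820 - 25.6000 * 0.96971797 * 0.72843057 = 4.0522

Answer: Price = 4.0522


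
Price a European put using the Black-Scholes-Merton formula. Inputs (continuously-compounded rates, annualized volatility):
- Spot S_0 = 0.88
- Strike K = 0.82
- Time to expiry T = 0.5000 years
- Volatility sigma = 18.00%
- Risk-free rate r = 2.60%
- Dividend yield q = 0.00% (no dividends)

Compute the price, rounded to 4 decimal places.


Answer: Price = 0.0165

Derivation:
d1 = (ln(S/K) + (r - q + 0.5*sigma^2) * T) / (sigma * sqrt(T)) = 0.72060126
d2 = d1 - sigma * sqrt(T) = 0.59332204
exp(-rT) = 0.98708414; exp(-qT) = 1.00000000
P = K * exp(-rT) * N(-d2) - S_0 * exp(-qT) * N(-d1)
N(-d1) = 0.23557744; N(-d2) = 0.27648282
P = 0.8200 * 0.98708414 * 0.27648282 - 0.8800 * 1.00000000 * 0.23557744 = 0.0165


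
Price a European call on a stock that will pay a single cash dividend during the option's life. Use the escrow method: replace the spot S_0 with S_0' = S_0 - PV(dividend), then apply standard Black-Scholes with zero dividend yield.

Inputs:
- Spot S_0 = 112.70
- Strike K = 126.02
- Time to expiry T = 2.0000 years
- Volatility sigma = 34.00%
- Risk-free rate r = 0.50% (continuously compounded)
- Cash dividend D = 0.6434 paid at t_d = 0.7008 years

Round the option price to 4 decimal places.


Answer: Price = 16.6916

Derivation:
PV(D) = D * exp(-r * t_d) = 0.6434 * 0.99650213 = 0.64114947
S_0' = S_0 - PV(D) = 112.7000 - 0.64114947 = 112.05885053
d1 = (ln(S_0'/K) + (r + sigma^2/2)*T) / (sigma*sqrt(T)) = 0.01701956
d2 = d1 - sigma*sqrt(T) = -0.46381305
exp(-rT) = 0.99004983
N(d1) = 0.50678949; N(d2) = 0.32139085
C = S_0' * N(d1) - K * exp(-rT) * N(d2) = 112.05885053 * 0.50678949 - 126.0200 * 0.99004983 * 0.32139085 = 16.6916


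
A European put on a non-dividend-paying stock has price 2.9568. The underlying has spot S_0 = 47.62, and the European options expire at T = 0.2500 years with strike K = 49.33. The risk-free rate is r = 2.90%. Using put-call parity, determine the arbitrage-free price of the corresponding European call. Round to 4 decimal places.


Answer: Call price = 1.6031

Derivation:
Put-call parity: C - P = S_0 * exp(-qT) - K * exp(-rT).
S_0 * exp(-qT) = 47.6200 * 1.00000000 = 47.62000000
K * exp(-rT) = 49.3300 * 0.99277622 = 48.97365083
C = P + S*exp(-qT) - K*exp(-rT)
C = 2.9568 + 47.62000000 - 48.97365083 = 1.6031


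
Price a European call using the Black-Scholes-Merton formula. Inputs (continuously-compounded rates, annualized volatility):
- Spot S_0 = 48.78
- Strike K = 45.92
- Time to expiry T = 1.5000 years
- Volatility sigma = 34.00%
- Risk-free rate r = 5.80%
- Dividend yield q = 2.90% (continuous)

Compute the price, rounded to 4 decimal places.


Answer: Price = 9.8510

Derivation:
d1 = (ln(S/K) + (r - q + 0.5*sigma^2) * T) / (sigma * sqrt(T)) = 0.45776554
d2 = d1 - sigma * sqrt(T) = 0.04135229
exp(-rT) = 0.91667710; exp(-qT) = 0.95743255
C = S_0 * exp(-qT) * N(d1) - K * exp(-rT) * N(d2)
N(d1) = 0.67643955; N(d2) = 0.51649248
C = 48.7800 * 0.95743255 * 0.67643955 - 45.9200 * 0.91667710 * 0.51649248 = 9.8510


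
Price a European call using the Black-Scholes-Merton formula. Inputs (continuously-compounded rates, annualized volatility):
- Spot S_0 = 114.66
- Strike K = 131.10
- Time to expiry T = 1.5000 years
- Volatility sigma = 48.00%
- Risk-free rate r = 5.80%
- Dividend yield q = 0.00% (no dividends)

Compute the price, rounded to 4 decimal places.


Answer: Price = 24.4725

Derivation:
d1 = (ln(S/K) + (r - q + 0.5*sigma^2) * T) / (sigma * sqrt(T)) = 0.21400858
d2 = d1 - sigma * sqrt(T) = -0.37386896
exp(-rT) = 0.91667710; exp(-qT) = 1.00000000
C = S_0 * exp(-qT) * N(d1) - K * exp(-rT) * N(d2)
N(d1) = 0.58472982; N(d2) = 0.35425091
C = 114.6600 * 1.00000000 * 0.58472982 - 131.1000 * 0.91667710 * 0.35425091 = 24.4725


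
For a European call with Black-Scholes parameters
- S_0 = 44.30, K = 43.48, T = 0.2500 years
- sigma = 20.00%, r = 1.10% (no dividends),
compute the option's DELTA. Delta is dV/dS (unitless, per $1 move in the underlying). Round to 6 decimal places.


d1 = 0.2643361480; d2 = 0.1643361480
phi(d1) = 0.3852451736; exp(-qT) = 1.0000000000; exp(-rT) = 0.9972537778
N(d1) = 0.6042395458
Delta = exp(-qT) * N(d1) = 1.0000000000 * 0.6042395458 = 0.604240

Answer: Delta = 0.604240


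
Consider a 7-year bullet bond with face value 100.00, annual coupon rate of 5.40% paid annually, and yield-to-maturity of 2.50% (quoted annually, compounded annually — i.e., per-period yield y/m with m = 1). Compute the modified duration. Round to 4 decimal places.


Answer: Modified duration = 5.9539

Derivation:
Coupon per period c = face * coupon_rate / m = 5.400000
Periods per year m = 1; per-period yield y/m = 0.025000
Number of cashflows N = 7
Cashflows (t years, CF_t, discount factor 1/(1+y/m)^(m*t), PV):
  t = 1.0000: CF_t = 5.400000, DF = 0.975610, PV = 5.268293
  t = 2.0000: CF_t = 5.400000, DF = 0.951814, PV = 5.139798
  t = 3.0000: CF_t = 5.400000, DF = 0.928599, PV = 5.014437
  t = 4.0000: CF_t = 5.400000, DF = 0.905951, PV = 4.892133
  t = 5.0000: CF_t = 5.400000, DF = 0.883854, PV = 4.772813
  t = 6.0000: CF_t = 5.400000, DF = 0.862297, PV = 4.656403
  t = 7.0000: CF_t = 105.400000, DF = 0.841265, PV = 88.669356
Price P = sum_t PV_t = 118.413233
First compute Macaulay numerator sum_t t * PV_t:
  t * PV_t at t = 1.0000: 5.268293
  t * PV_t at t = 2.0000: 10.279595
  t * PV_t at t = 3.0000: 15.043310
  t * PV_t at t = 4.0000: 19.568534
  t * PV_t at t = 5.0000: 23.864066
  t * PV_t at t = 6.0000: 27.938418
  t * PV_t at t = 7.0000: 620.685490
Macaulay duration D = 722.647707 / 118.413233 = 6.102761
Modified duration = D / (1 + y/m) = 6.102761 / (1 + 0.025000) = 5.953914


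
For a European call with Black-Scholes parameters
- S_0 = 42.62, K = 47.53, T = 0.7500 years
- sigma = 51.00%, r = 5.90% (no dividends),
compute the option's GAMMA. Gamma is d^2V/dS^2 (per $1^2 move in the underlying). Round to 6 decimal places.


d1 = 0.0741499691; d2 = -0.3675229868
phi(d1) = 0.3978470507; exp(-qT) = 1.0000000000; exp(-rT) = 0.9567147489
Gamma = exp(-qT) * phi(d1) / (S * sigma * sqrt(T)) = 1.0000000000 * 0.3978470507 / (42.6200 * 0.5100 * 0.8660254038) = 0.021135

Answer: Gamma = 0.021135


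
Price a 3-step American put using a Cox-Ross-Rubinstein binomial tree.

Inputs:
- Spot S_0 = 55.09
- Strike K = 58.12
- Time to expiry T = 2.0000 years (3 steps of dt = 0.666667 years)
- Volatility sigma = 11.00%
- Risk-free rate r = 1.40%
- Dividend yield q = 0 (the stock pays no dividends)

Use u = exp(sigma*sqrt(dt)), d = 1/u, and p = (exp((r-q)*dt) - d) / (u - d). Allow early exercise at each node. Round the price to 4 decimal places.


Answer: Price = V(0,0) = 4.5010

Derivation:
dt = T/N = 0.666667
u = exp(sigma*sqrt(dt)) = 1.093971; d = 1/u = 0.914101
p = (exp((r-q)*dt) - d) / (u - d) = 0.529693
Discount per step: exp(-r*dt) = 0.990710
Stock lattice S(k, i) with i counting down-moves:
  k=0: S(0,0) = 55.0900
  k=1: S(1,0) = 60.2669; S(1,1) = 50.3578
  k=2: S(2,0) = 65.9303; S(2,1) = 55.0900; S(2,2) = 46.0321
  k=3: S(3,0) = 72.1258; S(3,1) = 60.2669; S(3,2) = 50.3578; S(3,3) = 42.0780
Terminal payoffs V(N, i) = max(K - S_T, 0):
  V(3,0) = 0.000000; V(3,1) = 0.000000; V(3,2) = 7.762197; V(3,3) = 16.042029
Backward induction: V(k, i) = exp(-r*dt) * [p * V(k+1, i) + (1-p) * V(k+1, i+1)]; then take max(V_cont, immediate exercise) for American.
  V(2,0) = exp(-r*dt) * [p*0.000000 + (1-p)*0.000000] = 0.000000; exercise = 0.000000; V(2,0) = max -> 0.000000
  V(2,1) = exp(-r*dt) * [p*0.000000 + (1-p)*7.762197] = 3.616698; exercise = 3.030000; V(2,1) = max -> 3.616698
  V(2,2) = exp(-r*dt) * [p*7.762197 + (1-p)*16.042029] = 11.547971; exercise = 12.087901; V(2,2) = max -> 12.087901
  V(1,0) = exp(-r*dt) * [p*0.000000 + (1-p)*3.616698] = 1.685155; exercise = 0.000000; V(1,0) = max -> 1.685155
  V(1,1) = exp(-r*dt) * [p*3.616698 + (1-p)*12.087901] = 7.530150; exercise = 7.762197; V(1,1) = max -> 7.762197
  V(0,0) = exp(-r*dt) * [p*1.685155 + (1-p)*7.762197] = 4.501022; exercise = 3.030000; V(0,0) = max -> 4.501022


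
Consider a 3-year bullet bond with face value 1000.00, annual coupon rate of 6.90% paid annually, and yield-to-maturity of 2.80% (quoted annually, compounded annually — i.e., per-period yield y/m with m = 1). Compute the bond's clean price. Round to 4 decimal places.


Coupon per period c = face * coupon_rate / m = 69.000000
Periods per year m = 1; per-period yield y/m = 0.028000
Number of cashflows N = 3
Cashflows (t years, CF_t, discount factor 1/(1+y/m)^(m*t), PV):
  t = 1.0000: CF_t = 69.000000, DF = 0.972763, PV = 67.120623
  t = 2.0000: CF_t = 69.000000, DF = 0.946267, PV = 65.292434
  t = 3.0000: CF_t = 1069.000000, DF = 0.920493, PV = 984.007393
Price P = sum_t PV_t = 1116.420450

Answer: Price = 1116.4204


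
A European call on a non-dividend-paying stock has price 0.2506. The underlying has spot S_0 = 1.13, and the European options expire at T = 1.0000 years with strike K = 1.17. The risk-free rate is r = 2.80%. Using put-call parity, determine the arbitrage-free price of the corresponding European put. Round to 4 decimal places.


Answer: Put price = 0.2583

Derivation:
Put-call parity: C - P = S_0 * exp(-qT) - K * exp(-rT).
S_0 * exp(-qT) = 1.1300 * 1.00000000 = 1.13000000
K * exp(-rT) = 1.1700 * 0.97238837 = 1.13769439
P = C - S*exp(-qT) + K*exp(-rT)
P = 0.2506 - 1.13000000 + 1.13769439 = 0.2583


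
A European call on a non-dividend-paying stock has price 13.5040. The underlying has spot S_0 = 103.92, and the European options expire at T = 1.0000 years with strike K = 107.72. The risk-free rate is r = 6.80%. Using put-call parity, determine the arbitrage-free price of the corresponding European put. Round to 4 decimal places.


Put-call parity: C - P = S_0 * exp(-qT) - K * exp(-rT).
S_0 * exp(-qT) = 103.9200 * 1.00000000 = 103.92000000
K * exp(-rT) = 107.7200 * 0.93426047 = 100.63853821
P = C - S*exp(-qT) + K*exp(-rT)
P = 13.5040 - 103.92000000 + 100.63853821 = 10.2225

Answer: Put price = 10.2225


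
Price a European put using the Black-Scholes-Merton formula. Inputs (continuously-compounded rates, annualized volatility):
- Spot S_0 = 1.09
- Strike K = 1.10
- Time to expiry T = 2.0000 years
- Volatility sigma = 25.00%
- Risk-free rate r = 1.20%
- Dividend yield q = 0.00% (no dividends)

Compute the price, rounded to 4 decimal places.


Answer: Price = 0.1439

Derivation:
d1 = (ln(S/K) + (r - q + 0.5*sigma^2) * T) / (sigma * sqrt(T)) = 0.21882838
d2 = d1 - sigma * sqrt(T) = -0.13472501
exp(-rT) = 0.97628571; exp(-qT) = 1.00000000
P = K * exp(-rT) * N(-d2) - S_0 * exp(-qT) * N(-d1)
N(-d1) = 0.41339187; N(-d2) = 0.55358535
P = 1.1000 * 0.97628571 * 0.55358535 - 1.0900 * 1.00000000 * 0.41339187 = 0.1439


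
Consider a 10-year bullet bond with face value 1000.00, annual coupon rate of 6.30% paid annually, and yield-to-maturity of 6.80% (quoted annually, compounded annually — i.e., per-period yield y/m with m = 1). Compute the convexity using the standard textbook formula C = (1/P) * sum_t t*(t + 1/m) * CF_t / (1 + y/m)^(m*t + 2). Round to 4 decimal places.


Coupon per period c = face * coupon_rate / m = 63.000000
Periods per year m = 1; per-period yield y/m = 0.068000
Number of cashflows N = 10
Cashflows (t years, CF_t, discount factor 1/(1+y/m)^(m*t), PV):
  t = 1.0000: CF_t = 63.000000, DF = 0.936330, PV = 58.988764
  t = 2.0000: CF_t = 63.000000, DF = 0.876713, PV = 55.232925
  t = 3.0000: CF_t = 63.000000, DF = 0.820892, PV = 51.716222
  t = 4.0000: CF_t = 63.000000, DF = 0.768626, PV = 48.423429
  t = 5.0000: CF_t = 63.000000, DF = 0.719687, PV = 45.340289
  t = 6.0000: CF_t = 63.000000, DF = 0.673864, PV = 42.453454
  t = 7.0000: CF_t = 63.000000, DF = 0.630959, PV = 39.750425
  t = 8.0000: CF_t = 63.000000, DF = 0.590786, PV = 37.219499
  t = 9.0000: CF_t = 63.000000, DF = 0.553170, PV = 34.849719
  t = 10.0000: CF_t = 1063.000000, DF = 0.517950, PV = 550.580388
Price P = sum_t PV_t = 964.555115
Convexity numerator sum_t t*(t + 1/m) * CF_t / (1+y/m)^(m*t + 2):
  t = 1.0000: term = 103.432444
  t = 2.0000: term = 290.540573
  t = 3.0000: term = 544.083470
  t = 4.0000: term = 849.069086
  t = 5.0000: term = 1192.512762
  t = 6.0000: term = 1563.218976
  t = 7.0000: term = 1951.584240
  t = 8.0000: term = 2349.419229
  t = 9.0000: term = 2749.788424
  t = 10.0000: term = 53097.114117
Convexity = (1/P) * sum = 64690.763321 / 964.555115 = 67.067980

Answer: Convexity = 67.0680


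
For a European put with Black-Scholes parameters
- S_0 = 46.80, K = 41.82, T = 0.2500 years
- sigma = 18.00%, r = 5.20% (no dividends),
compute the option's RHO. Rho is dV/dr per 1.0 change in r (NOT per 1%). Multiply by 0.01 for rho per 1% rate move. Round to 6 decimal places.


Answer: Rho = -0.914163

Derivation:
d1 = 1.4395389880; d2 = 1.3495389880
phi(d1) = 0.1415538906; exp(-qT) = 1.0000000000; exp(-rT) = 0.9870841350
N(-d2) = 0.0885819531
Rho = -K*T*exp(-rT)*N(-d2) = -41.8200 * 0.2500 * 0.9870841350 * 0.0885819531 = -0.914163


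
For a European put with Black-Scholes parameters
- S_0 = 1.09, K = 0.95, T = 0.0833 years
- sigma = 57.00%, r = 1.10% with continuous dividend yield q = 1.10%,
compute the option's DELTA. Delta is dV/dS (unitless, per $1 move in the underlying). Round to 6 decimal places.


Answer: Delta = -0.179175

Derivation:
d1 = 0.9178853466; d2 = 0.7533734322
phi(d1) = 0.2617945383; exp(-qT) = 0.9990841197; exp(-rT) = 0.9990841197
N(-d1) = 0.1793394470
Delta = -exp(-qT) * N(-d1) = -0.9990841197 * 0.1793394470 = -0.179175


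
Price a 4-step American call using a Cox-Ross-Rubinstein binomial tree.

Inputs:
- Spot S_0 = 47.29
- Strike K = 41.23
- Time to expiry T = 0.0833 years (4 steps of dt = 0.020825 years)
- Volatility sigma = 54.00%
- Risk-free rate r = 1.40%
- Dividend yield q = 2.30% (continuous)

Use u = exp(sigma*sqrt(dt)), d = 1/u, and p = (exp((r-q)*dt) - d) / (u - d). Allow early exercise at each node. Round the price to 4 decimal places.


Answer: Price = V(0,0) = 6.7187

Derivation:
dt = T/N = 0.020825
u = exp(sigma*sqrt(dt)) = 1.081043; d = 1/u = 0.925032
p = (exp((r-q)*dt) - d) / (u - d) = 0.479327
Discount per step: exp(-r*dt) = 0.999708
Stock lattice S(k, i) with i counting down-moves:
  k=0: S(0,0) = 47.2900
  k=1: S(1,0) = 51.1225; S(1,1) = 43.7448
  k=2: S(2,0) = 55.2657; S(2,1) = 47.2900; S(2,2) = 40.4653
  k=3: S(3,0) = 59.7446; S(3,1) = 51.1225; S(3,2) = 43.7448; S(3,3) = 37.4317
  k=4: S(4,0) = 64.5865; S(4,1) = 55.2657; S(4,2) = 47.2900; S(4,3) = 40.4653; S(4,4) = 34.6256
Terminal payoffs V(N, i) = max(S_T - K, 0):
  V(4,0) = 23.356515; V(4,1) = 14.035688; V(4,2) = 6.060000; V(4,3) = 0.000000; V(4,4) = 0.000000
Backward induction: V(k, i) = exp(-r*dt) * [p * V(k+1, i) + (1-p) * V(k+1, i+1)]; then take max(V_cont, immediate exercise) for American.
  V(3,0) = exp(-r*dt) * [p*23.356515 + (1-p)*14.035688] = 18.498018; exercise = 18.514608; V(3,0) = max -> 18.514608
  V(3,1) = exp(-r*dt) * [p*14.035688 + (1-p)*6.060000] = 9.880081; exercise = 9.892543; V(3,1) = max -> 9.892543
  V(3,2) = exp(-r*dt) * [p*6.060000 + (1-p)*0.000000] = 2.903874; exercise = 2.514774; V(3,2) = max -> 2.903874
  V(3,3) = exp(-r*dt) * [p*0.000000 + (1-p)*0.000000] = 0.000000; exercise = 0.000000; V(3,3) = max -> 0.000000
  V(2,0) = exp(-r*dt) * [p*18.514608 + (1-p)*9.892543] = 14.021243; exercise = 14.035688; V(2,0) = max -> 14.035688
  V(2,1) = exp(-r*dt) * [p*9.892543 + (1-p)*2.903874] = 6.251908; exercise = 6.060000; V(2,1) = max -> 6.251908
  V(2,2) = exp(-r*dt) * [p*2.903874 + (1-p)*0.000000] = 1.391500; exercise = 0.000000; V(2,2) = max -> 1.391500
  V(1,0) = exp(-r*dt) * [p*14.035688 + (1-p)*6.251908] = 9.979974; exercise = 9.892543; V(1,0) = max -> 9.979974
  V(1,1) = exp(-r*dt) * [p*6.251908 + (1-p)*1.391500] = 3.720140; exercise = 2.514774; V(1,1) = max -> 3.720140
  V(0,0) = exp(-r*dt) * [p*9.979974 + (1-p)*3.720140] = 6.718688; exercise = 6.060000; V(0,0) = max -> 6.718688


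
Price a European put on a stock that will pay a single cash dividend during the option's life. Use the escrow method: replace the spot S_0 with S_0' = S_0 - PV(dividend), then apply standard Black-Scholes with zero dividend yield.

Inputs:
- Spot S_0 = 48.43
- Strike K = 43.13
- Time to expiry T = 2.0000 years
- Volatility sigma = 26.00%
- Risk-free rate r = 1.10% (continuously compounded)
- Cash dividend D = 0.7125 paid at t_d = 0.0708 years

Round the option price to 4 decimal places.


Answer: Price = 4.1535

Derivation:
PV(D) = D * exp(-r * t_d) = 0.7125 * 0.99922150 = 0.71194532
S_0' = S_0 - PV(D) = 48.4300 - 0.71194532 = 47.71805468
d1 = (ln(S_0'/K) + (r + sigma^2/2)*T) / (sigma*sqrt(T)) = 0.51861121
d2 = d1 - sigma*sqrt(T) = 0.15091568
exp(-rT) = 0.97824024
N(-d1) = 0.30201595; N(-d2) = 0.44002112
P = K * exp(-rT) * N(-d2) - S_0' * N(-d1) = 43.1300 * 0.97824024 * 0.44002112 - 47.71805468 * 0.30201595 = 4.1535


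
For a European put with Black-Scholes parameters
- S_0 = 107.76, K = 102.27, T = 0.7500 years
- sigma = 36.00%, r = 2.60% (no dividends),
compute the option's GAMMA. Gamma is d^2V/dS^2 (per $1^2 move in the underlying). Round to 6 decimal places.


Answer: Gamma = 0.011021

Derivation:
d1 = 0.3861516095; d2 = 0.0743824642
phi(d1) = 0.3702802728; exp(-qT) = 1.0000000000; exp(-rT) = 0.9806888952
Gamma = exp(-qT) * phi(d1) / (S * sigma * sqrt(T)) = 1.0000000000 * 0.3702802728 / (107.7600 * 0.3600 * 0.8660254038) = 0.011021


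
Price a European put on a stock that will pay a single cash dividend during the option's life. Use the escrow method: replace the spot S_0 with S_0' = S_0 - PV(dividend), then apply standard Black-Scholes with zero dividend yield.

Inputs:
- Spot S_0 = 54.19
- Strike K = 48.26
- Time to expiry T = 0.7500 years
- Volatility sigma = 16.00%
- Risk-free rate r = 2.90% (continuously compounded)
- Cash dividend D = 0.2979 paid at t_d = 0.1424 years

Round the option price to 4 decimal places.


PV(D) = D * exp(-r * t_d) = 0.2979 * 0.99587892 = 0.29667233
S_0' = S_0 - PV(D) = 54.1900 - 0.29667233 = 53.89332767
d1 = (ln(S_0'/K) + (r + sigma^2/2)*T) / (sigma*sqrt(T)) = 1.02301863
d2 = d1 - sigma*sqrt(T) = 0.88445456
exp(-rT) = 0.97848483
N(-d1) = 0.15314952; N(-d2) = 0.18822544
P = K * exp(-rT) * N(-d2) - S_0' * N(-d1) = 48.2600 * 0.97848483 * 0.18822544 - 53.89332767 * 0.15314952 = 0.6346

Answer: Price = 0.6346


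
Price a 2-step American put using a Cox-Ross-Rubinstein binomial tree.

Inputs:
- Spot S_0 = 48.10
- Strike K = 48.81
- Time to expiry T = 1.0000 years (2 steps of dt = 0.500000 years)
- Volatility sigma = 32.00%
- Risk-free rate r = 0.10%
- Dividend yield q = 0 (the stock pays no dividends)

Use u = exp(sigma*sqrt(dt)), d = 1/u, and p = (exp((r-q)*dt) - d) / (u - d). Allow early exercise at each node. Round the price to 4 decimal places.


Answer: Price = V(0,0) = 5.9746

Derivation:
dt = T/N = 0.500000
u = exp(sigma*sqrt(dt)) = 1.253919; d = 1/u = 0.797499
p = (exp((r-q)*dt) - d) / (u - d) = 0.444767
Discount per step: exp(-r*dt) = 0.999500
Stock lattice S(k, i) with i counting down-moves:
  k=0: S(0,0) = 48.1000
  k=1: S(1,0) = 60.3135; S(1,1) = 38.3597
  k=2: S(2,0) = 75.6283; S(2,1) = 48.1000; S(2,2) = 30.5919
Terminal payoffs V(N, i) = max(K - S_T, 0):
  V(2,0) = 0.000000; V(2,1) = 0.710000; V(2,2) = 18.218144
Backward induction: V(k, i) = exp(-r*dt) * [p * V(k+1, i) + (1-p) * V(k+1, i+1)]; then take max(V_cont, immediate exercise) for American.
  V(1,0) = exp(-r*dt) * [p*0.000000 + (1-p)*0.710000] = 0.394018; exercise = 0.000000; V(1,0) = max -> 0.394018
  V(1,1) = exp(-r*dt) * [p*0.710000 + (1-p)*18.218144] = 10.425879; exercise = 10.450278; V(1,1) = max -> 10.450278
  V(0,0) = exp(-r*dt) * [p*0.394018 + (1-p)*10.450278] = 5.974594; exercise = 0.710000; V(0,0) = max -> 5.974594
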